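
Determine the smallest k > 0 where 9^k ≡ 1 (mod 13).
3

13 is prime, so ord(9) divides φ(13) = 12.
Divisors of 12: 1, 2, 3, 4, 6, 12.
Repeated squaring: 9^1 ≡ 9, 9^2 ≡ 3, 9^4 ≡ 9, 9^8 ≡ 3 (mod 13).
Test 9^d mod 13 for each divisor d in increasing order:
9^1 ≡ 9
9^2 ≡ 3
9^3 = 9^2·9^1 ≡ 1  ← first divisor giving 1
The order is 3.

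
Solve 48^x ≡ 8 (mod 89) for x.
40

Baby-step giant-step with step n = ⌈√89⌉ = 10.
Baby steps 48^j mod 89 (j:value) for j=0..9: 0:1, 1:48, 2:79, 3:54, 4:11, 5:83, 6:68, 7:60, 8:32, 9:23.
Giant-step multiplier: 48^(-10) ≡ 48^(88-10) = 48^78 ≡ 47 (mod 89).
Giant steps γ_i = 8·47^i mod 89: γ_0=8, γ_1=20, γ_2=50, γ_3=36, γ_4=1 (in table at j=0).
x = i·n + j = 4·10 + 0 = 40.
Check: 48^40 ≡ 8 (mod 89).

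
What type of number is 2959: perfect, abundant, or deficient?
deficient

Proper divisors of 2959: sum = 1 + 11 + 269 = 281
Since 281 < 2959, 2959 is deficient.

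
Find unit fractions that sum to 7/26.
1/4 + 1/52

Greedy algorithm:
7/26: ceiling(26/7) = 4, use 1/4
1/52: ceiling(52/1) = 52, use 1/52
Result: 7/26 = 1/4 + 1/52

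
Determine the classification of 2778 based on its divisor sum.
abundant

Proper divisors of 2778: sum = 1 + 2 + 3 + 6 + 463 + 926 + 1389 = 2790
Since 2790 > 2778, 2778 is abundant.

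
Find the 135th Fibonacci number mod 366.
244

Matrix identity: Q^n = [[F_(n+1), F_n], [F_n, F_(n-1)]] with Q = [[1,1],[1,0]].
n = 135 = 10000111₂. Square-and-multiply, entries mod 366:
Q^1 = [[1,1],[1,0]]
Q^2 = (Q^1)² = [[2,1],[1,1]]
Q^4 = (Q^2)² = [[5,3],[3,2]]
Q^8 = (Q^4)² = [[34,21],[21,13]]
Q^16 = (Q^8)² = [[133,255],[255,244]]
Q^33 = (Q^16)²·Q = [[241,364],[364,243]]
Q^67 = (Q^33)²·Q = [[21,257],[257,130]]
Q^135 = (Q^67)²·Q = [[255,244],[244,11]]
F_135 mod 366 = Q^135[0][1] = 244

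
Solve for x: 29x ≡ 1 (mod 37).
23

gcd(29, 37) = 1, so the inverse exists.
Extended Euclidean algorithm on (37, 29):
37 = 1 × 29 + 8  ⟹  8 = (1)·37 + (-1)·29
29 = 3 × 8 + 5  ⟹  5 = (-3)·37 + (4)·29
8 = 1 × 5 + 3  ⟹  3 = (4)·37 + (-5)·29
5 = 1 × 3 + 2  ⟹  2 = (-7)·37 + (9)·29
3 = 1 × 2 + 1  ⟹  1 = (11)·37 + (-14)·29
So (-14)·29 ≡ 1 (mod 37), i.e. 29^(-1) ≡ -14 ≡ 23 (mod 37).
Check: 29 × 23 = 667 ≡ 1 (mod 37)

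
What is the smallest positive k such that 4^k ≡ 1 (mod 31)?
5

31 is prime, so ord(4) divides φ(31) = 30.
Divisors of 30: 1, 2, 3, 5, 6, 10, 15, 30.
Repeated squaring: 4^1 ≡ 4, 4^2 ≡ 16, 4^4 ≡ 8, 4^8 ≡ 2, 4^16 ≡ 4 (mod 31).
Test 4^d mod 31 for each divisor d in increasing order:
4^1 ≡ 4
4^2 ≡ 16
4^3 = 4^2·4^1 ≡ 2
4^5 = 4^4·4^1 ≡ 1  ← first divisor giving 1
The order is 5.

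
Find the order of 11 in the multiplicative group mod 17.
16

17 is prime, so ord(11) divides φ(17) = 16.
Divisors of 16: 1, 2, 4, 8, 16.
Repeated squaring: 11^1 ≡ 11, 11^2 ≡ 2, 11^4 ≡ 4, 11^8 ≡ 16, 11^16 ≡ 1 (mod 17).
Test 11^d mod 17 for each divisor d in increasing order:
11^1 ≡ 11
11^2 ≡ 2
11^4 ≡ 4
11^8 ≡ 16
11^16 ≡ 1  ← first divisor giving 1
The order is 16.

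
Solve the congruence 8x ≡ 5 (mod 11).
x ≡ 2 (mod 11)

gcd(8, 11) = 1, which divides 5, so solutions exist.
Find 8^(-1) mod 11 by the extended Euclidean algorithm:
11 = 1 × 8 + 3  ⟹  3 = (1)·11 + (-1)·8
8 = 2 × 3 + 2  ⟹  2 = (-2)·11 + (3)·8
3 = 1 × 2 + 1  ⟹  1 = (3)·11 + (-4)·8
So (-4)·8 ≡ 1 (mod 11), i.e. 8^(-1) ≡ -4 ≡ 7 (mod 11).
x ≡ 7 × 5 = 35 ≡ 2 (mod 11).
Check: 8 × 2 = 16 ≡ 5 (mod 11).
Unique solution: x ≡ 2 (mod 11)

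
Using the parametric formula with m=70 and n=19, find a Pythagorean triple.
(4539, 2660, 5261)

Euclid's formula: a = m² - n², b = 2mn, c = m² + n²
m = 70, n = 19
a = 70² - 19² = 4900 - 361 = 4539
b = 2 × 70 × 19 = 2660
c = 70² + 19² = 4900 + 361 = 5261
Verification: 4539² + 2660² = 20602521 + 7075600 = 27678121 = 5261² ✓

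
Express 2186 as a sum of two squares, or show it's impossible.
31² + 35² (a=31, b=35)

Factorization: 2186 = 2 × 1093
By Fermat: n is sum of two squares iff every prime p ≡ 3 (mod 4) appears to even power.
All primes ≡ 3 (mod 4) appear to even power.
Search a = 0, 1, 2, … for 2186 - a² a perfect square: first hit at a = 31: 2186 - 961 = 1225 = 35².
2186 = 31² + 35² = 961 + 1225 ✓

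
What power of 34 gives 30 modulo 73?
3

Baby-step giant-step with step n = ⌈√73⌉ = 9.
Baby steps 34^j mod 73 (j:value) for j=0..8: 0:1, 1:34, 2:61, 3:30, 4:71, 5:5, 6:24, 7:13, 8:4.
h = 30 is already in the table at j=3, so x = 3.
Check: 34^3 ≡ 30 (mod 73).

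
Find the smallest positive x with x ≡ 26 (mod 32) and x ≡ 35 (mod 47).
1210

Using Chinese Remainder Theorem:
M = 32 × 47 = 1504
M1 = 47, M2 = 32
y1 = 47^(-1) mod 32 = 15
y2 = 32^(-1) mod 47 = 25
x = (26×47×15 + 35×32×25) mod 1504 = 1210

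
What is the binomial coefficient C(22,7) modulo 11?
0

Using Lucas' theorem:
Write n=22 and k=7 in base 11:
n in base 11: [2, 0]
k in base 11: [0, 7]
C(22,7) mod 11 = ∏ C(n_i, k_i) mod 11
Digit binomials (mod 11): C(2,0) = 1; C(0,7) = 0 (k_i > n_i)
Product: 1 × 0 = 0 ≡ 0 (mod 11)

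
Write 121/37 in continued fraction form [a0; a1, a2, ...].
[3; 3, 1, 2, 3]

Euclidean algorithm steps:
121 = 3 × 37 + 10
37 = 3 × 10 + 7
10 = 1 × 7 + 3
7 = 2 × 3 + 1
3 = 3 × 1 + 0
Continued fraction: [3; 3, 1, 2, 3]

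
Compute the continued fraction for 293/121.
[2; 2, 2, 1, 2, 6]

Euclidean algorithm steps:
293 = 2 × 121 + 51
121 = 2 × 51 + 19
51 = 2 × 19 + 13
19 = 1 × 13 + 6
13 = 2 × 6 + 1
6 = 6 × 1 + 0
Continued fraction: [2; 2, 2, 1, 2, 6]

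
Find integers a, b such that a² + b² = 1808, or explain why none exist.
28² + 32² (a=28, b=32)

Factorization: 1808 = 2^4 × 113
By Fermat: n is sum of two squares iff every prime p ≡ 3 (mod 4) appears to even power.
All primes ≡ 3 (mod 4) appear to even power.
Search a = 0, 1, 2, … for 1808 - a² a perfect square: first hit at a = 28: 1808 - 784 = 1024 = 32².
1808 = 28² + 32² = 784 + 1024 ✓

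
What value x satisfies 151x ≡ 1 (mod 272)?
263

gcd(151, 272) = 1, so the inverse exists.
Extended Euclidean algorithm on (272, 151):
272 = 1 × 151 + 121  ⟹  121 = (1)·272 + (-1)·151
151 = 1 × 121 + 30  ⟹  30 = (-1)·272 + (2)·151
121 = 4 × 30 + 1  ⟹  1 = (5)·272 + (-9)·151
So (-9)·151 ≡ 1 (mod 272), i.e. 151^(-1) ≡ -9 ≡ 263 (mod 272).
Check: 151 × 263 = 39713 ≡ 1 (mod 272)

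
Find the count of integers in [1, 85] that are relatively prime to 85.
64

85 = 5 × 17
φ(n) = n × ∏(1 - 1/p) for each prime p dividing n
φ(85) = 85 × (1 - 1/5) × (1 - 1/17) = 64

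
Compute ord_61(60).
2

61 is prime, so ord(60) divides φ(61) = 60.
Divisors of 60: 1, 2, 3, 4, 5, 6, 10, 12, 15, 20, 30, 60.
Repeated squaring: 60^1 ≡ 60, 60^2 ≡ 1, 60^4 ≡ 1, 60^8 ≡ 1, 60^16 ≡ 1, 60^32 ≡ 1 (mod 61).
Test 60^d mod 61 for each divisor d in increasing order:
60^1 ≡ 60
60^2 ≡ 1  ← first divisor giving 1
The order is 2.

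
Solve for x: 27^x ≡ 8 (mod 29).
17

Baby-step giant-step with step n = ⌈√29⌉ = 6.
Baby steps 27^j mod 29 (j:value) for j=0..5: 0:1, 1:27, 2:4, 3:21, 4:16, 5:26.
Giant-step multiplier: 27^(-6) ≡ 27^(28-6) = 27^22 ≡ 5 (mod 29).
Giant steps γ_i = 8·5^i mod 29: γ_0=8, γ_1=11, γ_2=26 (in table at j=5).
x = i·n + j = 2·6 + 5 = 17.
Check: 27^17 ≡ 8 (mod 29).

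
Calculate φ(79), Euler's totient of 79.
78

79 = 79
φ(n) = n × ∏(1 - 1/p) for each prime p dividing n
φ(79) = 79 × (1 - 1/79) = 78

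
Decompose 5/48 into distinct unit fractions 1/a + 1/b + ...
1/10 + 1/240

Greedy algorithm:
5/48: ceiling(48/5) = 10, use 1/10
1/240: ceiling(240/1) = 240, use 1/240
Result: 5/48 = 1/10 + 1/240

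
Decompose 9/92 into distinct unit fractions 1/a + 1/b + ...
1/11 + 1/145 + 1/48914 + 1/3588820180

Greedy algorithm:
9/92: ceiling(92/9) = 11, use 1/11
7/1012: ceiling(1012/7) = 145, use 1/145
3/146740: ceiling(146740/3) = 48914, use 1/48914
1/3588820180: ceiling(3588820180/1) = 3588820180, use 1/3588820180
Result: 9/92 = 1/11 + 1/145 + 1/48914 + 1/3588820180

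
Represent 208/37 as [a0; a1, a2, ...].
[5; 1, 1, 1, 1, 1, 4]

Euclidean algorithm steps:
208 = 5 × 37 + 23
37 = 1 × 23 + 14
23 = 1 × 14 + 9
14 = 1 × 9 + 5
9 = 1 × 5 + 4
5 = 1 × 4 + 1
4 = 4 × 1 + 0
Continued fraction: [5; 1, 1, 1, 1, 1, 4]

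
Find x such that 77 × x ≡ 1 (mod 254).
33

gcd(77, 254) = 1, so the inverse exists.
Extended Euclidean algorithm on (254, 77):
254 = 3 × 77 + 23  ⟹  23 = (1)·254 + (-3)·77
77 = 3 × 23 + 8  ⟹  8 = (-3)·254 + (10)·77
23 = 2 × 8 + 7  ⟹  7 = (7)·254 + (-23)·77
8 = 1 × 7 + 1  ⟹  1 = (-10)·254 + (33)·77
So (33)·77 ≡ 1 (mod 254), i.e. 77^(-1) ≡ 33 (mod 254).
Check: 77 × 33 = 2541 ≡ 1 (mod 254)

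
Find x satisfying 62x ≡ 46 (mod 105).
x ≡ 38 (mod 105)

gcd(62, 105) = 1, which divides 46, so solutions exist.
Find 62^(-1) mod 105 by the extended Euclidean algorithm:
105 = 1 × 62 + 43  ⟹  43 = (1)·105 + (-1)·62
62 = 1 × 43 + 19  ⟹  19 = (-1)·105 + (2)·62
43 = 2 × 19 + 5  ⟹  5 = (3)·105 + (-5)·62
19 = 3 × 5 + 4  ⟹  4 = (-10)·105 + (17)·62
5 = 1 × 4 + 1  ⟹  1 = (13)·105 + (-22)·62
So (-22)·62 ≡ 1 (mod 105), i.e. 62^(-1) ≡ -22 ≡ 83 (mod 105).
x ≡ 83 × 46 = 3818 ≡ 38 (mod 105).
Check: 62 × 38 = 2356 ≡ 46 (mod 105).
Unique solution: x ≡ 38 (mod 105)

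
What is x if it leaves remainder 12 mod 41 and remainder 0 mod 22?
176

Using Chinese Remainder Theorem:
M = 41 × 22 = 902
M1 = 22, M2 = 41
y1 = 22^(-1) mod 41 = 28
y2 = 41^(-1) mod 22 = 7
x = (12×22×28 + 0×41×7) mod 902 = 176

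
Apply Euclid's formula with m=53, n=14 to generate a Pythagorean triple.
(2613, 1484, 3005)

Euclid's formula: a = m² - n², b = 2mn, c = m² + n²
m = 53, n = 14
a = 53² - 14² = 2809 - 196 = 2613
b = 2 × 53 × 14 = 1484
c = 53² + 14² = 2809 + 196 = 3005
Verification: 2613² + 1484² = 6827769 + 2202256 = 9030025 = 3005² ✓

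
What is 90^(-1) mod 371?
202

gcd(90, 371) = 1, so the inverse exists.
Extended Euclidean algorithm on (371, 90):
371 = 4 × 90 + 11  ⟹  11 = (1)·371 + (-4)·90
90 = 8 × 11 + 2  ⟹  2 = (-8)·371 + (33)·90
11 = 5 × 2 + 1  ⟹  1 = (41)·371 + (-169)·90
So (-169)·90 ≡ 1 (mod 371), i.e. 90^(-1) ≡ -169 ≡ 202 (mod 371).
Check: 90 × 202 = 18180 ≡ 1 (mod 371)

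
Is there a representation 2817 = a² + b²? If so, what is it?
36² + 39² (a=36, b=39)

Factorization: 2817 = 3^2 × 313
By Fermat: n is sum of two squares iff every prime p ≡ 3 (mod 4) appears to even power.
All primes ≡ 3 (mod 4) appear to even power.
Search a = 0, 1, 2, … for 2817 - a² a perfect square: first hit at a = 36: 2817 - 1296 = 1521 = 39².
2817 = 36² + 39² = 1296 + 1521 ✓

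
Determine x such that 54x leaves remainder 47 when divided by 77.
x ≡ 8 (mod 77)

gcd(54, 77) = 1, which divides 47, so solutions exist.
Find 54^(-1) mod 77 by the extended Euclidean algorithm:
77 = 1 × 54 + 23  ⟹  23 = (1)·77 + (-1)·54
54 = 2 × 23 + 8  ⟹  8 = (-2)·77 + (3)·54
23 = 2 × 8 + 7  ⟹  7 = (5)·77 + (-7)·54
8 = 1 × 7 + 1  ⟹  1 = (-7)·77 + (10)·54
So (10)·54 ≡ 1 (mod 77), i.e. 54^(-1) ≡ 10 (mod 77).
x ≡ 10 × 47 = 470 ≡ 8 (mod 77).
Check: 54 × 8 = 432 ≡ 47 (mod 77).
Unique solution: x ≡ 8 (mod 77)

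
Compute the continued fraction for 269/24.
[11; 4, 1, 4]

Euclidean algorithm steps:
269 = 11 × 24 + 5
24 = 4 × 5 + 4
5 = 1 × 4 + 1
4 = 4 × 1 + 0
Continued fraction: [11; 4, 1, 4]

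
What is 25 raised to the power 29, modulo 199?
116

Repeated squaring. Binary of 29 = 11101.
25^1 ≡ 25 (mod 199); 25^2 ≡ 28 (mod 199); 25^4 ≡ 187 (mod 199); 25^8 ≡ 144 (mod 199); 25^16 ≡ 40 (mod 199)
25^29 = 25^1 × 25^4 × 25^8 × 25^16 ≡ 116 (mod 199)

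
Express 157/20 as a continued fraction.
[7; 1, 5, 1, 2]

Euclidean algorithm steps:
157 = 7 × 20 + 17
20 = 1 × 17 + 3
17 = 5 × 3 + 2
3 = 1 × 2 + 1
2 = 2 × 1 + 0
Continued fraction: [7; 1, 5, 1, 2]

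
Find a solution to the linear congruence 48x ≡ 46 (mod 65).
x ≡ 47 (mod 65)

gcd(48, 65) = 1, which divides 46, so solutions exist.
Find 48^(-1) mod 65 by the extended Euclidean algorithm:
65 = 1 × 48 + 17  ⟹  17 = (1)·65 + (-1)·48
48 = 2 × 17 + 14  ⟹  14 = (-2)·65 + (3)·48
17 = 1 × 14 + 3  ⟹  3 = (3)·65 + (-4)·48
14 = 4 × 3 + 2  ⟹  2 = (-14)·65 + (19)·48
3 = 1 × 2 + 1  ⟹  1 = (17)·65 + (-23)·48
So (-23)·48 ≡ 1 (mod 65), i.e. 48^(-1) ≡ -23 ≡ 42 (mod 65).
x ≡ 42 × 46 = 1932 ≡ 47 (mod 65).
Check: 48 × 47 = 2256 ≡ 46 (mod 65).
Unique solution: x ≡ 47 (mod 65)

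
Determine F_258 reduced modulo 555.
169

Matrix identity: Q^n = [[F_(n+1), F_n], [F_n, F_(n-1)]] with Q = [[1,1],[1,0]].
n = 258 = 100000010₂. Square-and-multiply, entries mod 555:
Q^1 = [[1,1],[1,0]]
Q^2 = (Q^1)² = [[2,1],[1,1]]
Q^4 = (Q^2)² = [[5,3],[3,2]]
Q^8 = (Q^4)² = [[34,21],[21,13]]
Q^16 = (Q^8)² = [[487,432],[432,55]]
Q^32 = (Q^16)² = [[328,489],[489,394]]
Q^64 = (Q^32)² = [[385,78],[78,307]]
Q^129 = (Q^64)²·Q = [[160,19],[19,141]]
Q^258 = (Q^129)² = [[431,169],[169,262]]
F_258 mod 555 = Q^258[0][1] = 169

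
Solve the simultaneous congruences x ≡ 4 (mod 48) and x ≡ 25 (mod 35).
340

Using Chinese Remainder Theorem:
M = 48 × 35 = 1680
M1 = 35, M2 = 48
y1 = 35^(-1) mod 48 = 11
y2 = 48^(-1) mod 35 = 27
x = (4×35×11 + 25×48×27) mod 1680 = 340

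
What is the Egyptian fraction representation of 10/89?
1/9 + 1/801

Greedy algorithm:
10/89: ceiling(89/10) = 9, use 1/9
1/801: ceiling(801/1) = 801, use 1/801
Result: 10/89 = 1/9 + 1/801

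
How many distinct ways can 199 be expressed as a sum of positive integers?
3646072432125

p(n) counts ways to write n as a sum of positive integers (order ignored).
Euler's pentagonal recurrence: p(k) = p(k-1) + p(k-2) - p(k-5) - p(k-7) + p(k-12) + p(k-15) - ... (offsets j(3j∓1)/2, signs ++--, p(0)=1, p(<0)=0).
DP table for k = 0..198: p(0)=1, p(1)=1, p(2)=2, p(3)=3, p(4)=5, p(5)=7, p(6)=11, p(7)=15, p(8)=22, p(9)=30, p(10)=42, p(11)=56, p(12)=77, p(13)=101, p(14)=135, p(15)=176, p(16)=231, p(17)=297, p(18)=385, p(19)=490, p(20)=627, p(21)=792, p(22)=1002, p(23)=1255, p(24)=1575, p(25)=1958, p(26)=2436, p(27)=3010, p(28)=3718, p(29)=4565, p(30)=5604, p(31)=6842, p(32)=8349, p(33)=10143, p(34)=12310, p(35)=14883, p(36)=17977, p(37)=21637, p(38)=26015, p(39)=31185, p(40)=37338, p(41)=44583, p(42)=53174, p(43)=63261, p(44)=75175, p(45)=89134, p(46)=105558, p(47)=124754, p(48)=147273, p(49)=173525, p(50)=204226, p(51)=239943, p(52)=281589, p(53)=329931, p(54)=386155, p(55)=451276, p(56)=526823, p(57)=614154, p(58)=715220, p(59)=831820, p(60)=966467, p(61)=1121505, p(62)=1300156, p(63)=1505499, p(64)=1741630, p(65)=2012558, p(66)=2323520, p(67)=2679689, p(68)=3087735, p(69)=3554345, p(70)=4087968, p(71)=4697205, p(72)=5392783, p(73)=6185689, p(74)=7089500, p(75)=8118264, p(76)=9289091, p(77)=10619863, p(78)=12132164, p(79)=13848650, p(80)=15796476, p(81)=18004327, p(82)=20506255, p(83)=23338469, p(84)=26543660, p(85)=30167357, p(86)=34262962, p(87)=38887673, p(88)=44108109, p(89)=49995925, p(90)=56634173, p(91)=64112359, p(92)=72533807, p(93)=82010177, p(94)=92669720, p(95)=104651419, p(96)=118114304, p(97)=133230930, p(98)=150198136, p(99)=169229875, p(100)=190569292, p(101)=214481126, p(102)=241265379, p(103)=271248950, p(104)=304801365, p(105)=342325709, p(106)=384276336, p(107)=431149389, p(108)=483502844, p(109)=541946240, p(110)=607163746, p(111)=679903203, p(112)=761002156, p(113)=851376628, p(114)=952050665, p(115)=1064144451, p(116)=1188908248, p(117)=1327710076, p(118)=1482074143, p(119)=1653668665, p(120)=1844349560, p(121)=2056148051, p(122)=2291320912, p(123)=2552338241, p(124)=2841940500, p(125)=3163127352, p(126)=3519222692, p(127)=3913864295, p(128)=4351078600, p(129)=4835271870, p(130)=5371315400, p(131)=5964539504, p(132)=6620830889, p(133)=7346629512, p(134)=8149040695, p(135)=9035836076, p(136)=10015581680, p(137)=11097645016, p(138)=12292341831, p(139)=13610949895, p(140)=15065878135, p(141)=16670689208, p(142)=18440293320, p(143)=20390982757, p(144)=22540654445, p(145)=24908858009, p(146)=27517052599, p(147)=30388671978, p(148)=33549419497, p(149)=37027355200, p(150)=40853235313, p(151)=45060624582, p(152)=49686288421, p(153)=54770336324, p(154)=60356673280, p(155)=66493182097, p(156)=73232243759, p(157)=80630964769, p(158)=88751778802, p(159)=97662728555, p(160)=107438159466, p(161)=118159068427, p(162)=129913904637, p(163)=142798995930, p(164)=156919475295, p(165)=172389800255, p(166)=189334822579, p(167)=207890420102, p(168)=228204732751, p(169)=250438925115, p(170)=274768617130, p(171)=301384802048, p(172)=330495499613, p(173)=362326859895, p(174)=397125074750, p(175)=435157697830, p(176)=476715857290, p(177)=522115831195, p(178)=571701605655, p(179)=625846753120, p(180)=684957390936, p(181)=749474411781, p(182)=819876908323, p(183)=896684817527, p(184)=980462880430, p(185)=1071823774337, p(186)=1171432692373, p(187)=1280011042268, p(188)=1398341745571, p(189)=1527273599625, p(190)=1667727404093, p(191)=1820701100652, p(192)=1987276856363, p(193)=2168627105469, p(194)=2366022741845, p(195)=2580840212973, p(196)=2814570987591, p(197)=3068829878530, p(198)=3345365983698.
Final step: p(199) = p(198) + p(197) - p(194) - p(192) + p(187) + p(184) - p(177) - p(173) + p(164) + p(159) - p(148) - p(142) + p(129) + p(122) - p(107) - p(99) + p(82) + p(73) - p(54) - p(44) + p(23) + p(12)
= 3345365983698 + 3068829878530 - 2366022741845 - 1987276856363 + 1280011042268 + 980462880430 - 522115831195 - 362326859895 + 156919475295 + 97662728555 - 33549419497 - 18440293320 + 4835271870 + 2291320912 - 431149389 - 169229875 + 20506255 + 6185689 - 386155 - 75175 + 1255 + 77
= 3646072432125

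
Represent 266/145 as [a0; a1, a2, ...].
[1; 1, 5, 24]

Euclidean algorithm steps:
266 = 1 × 145 + 121
145 = 1 × 121 + 24
121 = 5 × 24 + 1
24 = 24 × 1 + 0
Continued fraction: [1; 1, 5, 24]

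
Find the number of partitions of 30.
5604

p(n) counts ways to write n as a sum of positive integers (order ignored).
Euler's pentagonal recurrence: p(k) = p(k-1) + p(k-2) - p(k-5) - p(k-7) + p(k-12) + p(k-15) - ... (offsets j(3j∓1)/2, signs ++--, p(0)=1, p(<0)=0).
DP table for k = 0..29: p(0)=1, p(1)=1, p(2)=2, p(3)=3, p(4)=5, p(5)=7, p(6)=11, p(7)=15, p(8)=22, p(9)=30, p(10)=42, p(11)=56, p(12)=77, p(13)=101, p(14)=135, p(15)=176, p(16)=231, p(17)=297, p(18)=385, p(19)=490, p(20)=627, p(21)=792, p(22)=1002, p(23)=1255, p(24)=1575, p(25)=1958, p(26)=2436, p(27)=3010, p(28)=3718, p(29)=4565.
Final step: p(30) = p(29) + p(28) - p(25) - p(23) + p(18) + p(15) - p(8) - p(4)
= 4565 + 3718 - 1958 - 1255 + 385 + 176 - 22 - 5
= 5604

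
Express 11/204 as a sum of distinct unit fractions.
1/19 + 1/776 + 1/751944

Greedy algorithm:
11/204: ceiling(204/11) = 19, use 1/19
5/3876: ceiling(3876/5) = 776, use 1/776
1/751944: ceiling(751944/1) = 751944, use 1/751944
Result: 11/204 = 1/19 + 1/776 + 1/751944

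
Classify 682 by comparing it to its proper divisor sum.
deficient

Proper divisors of 682: sum = 1 + 2 + 11 + 22 + 31 + 62 + 341 = 470
Since 470 < 682, 682 is deficient.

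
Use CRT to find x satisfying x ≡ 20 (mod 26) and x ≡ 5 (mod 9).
176

Using Chinese Remainder Theorem:
M = 26 × 9 = 234
M1 = 9, M2 = 26
y1 = 9^(-1) mod 26 = 3
y2 = 26^(-1) mod 9 = 8
x = (20×9×3 + 5×26×8) mod 234 = 176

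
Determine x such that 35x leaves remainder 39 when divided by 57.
x ≡ 6 (mod 57)

gcd(35, 57) = 1, which divides 39, so solutions exist.
Find 35^(-1) mod 57 by the extended Euclidean algorithm:
57 = 1 × 35 + 22  ⟹  22 = (1)·57 + (-1)·35
35 = 1 × 22 + 13  ⟹  13 = (-1)·57 + (2)·35
22 = 1 × 13 + 9  ⟹  9 = (2)·57 + (-3)·35
13 = 1 × 9 + 4  ⟹  4 = (-3)·57 + (5)·35
9 = 2 × 4 + 1  ⟹  1 = (8)·57 + (-13)·35
So (-13)·35 ≡ 1 (mod 57), i.e. 35^(-1) ≡ -13 ≡ 44 (mod 57).
x ≡ 44 × 39 = 1716 ≡ 6 (mod 57).
Check: 35 × 6 = 210 ≡ 39 (mod 57).
Unique solution: x ≡ 6 (mod 57)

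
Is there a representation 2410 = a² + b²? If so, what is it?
3² + 49² (a=3, b=49)

Factorization: 2410 = 2 × 5 × 241
By Fermat: n is sum of two squares iff every prime p ≡ 3 (mod 4) appears to even power.
All primes ≡ 3 (mod 4) appear to even power.
Search a = 0, 1, 2, … for 2410 - a² a perfect square: first hit at a = 3: 2410 - 9 = 2401 = 49².
2410 = 3² + 49² = 9 + 2401 ✓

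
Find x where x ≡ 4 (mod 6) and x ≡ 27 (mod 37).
64

Using Chinese Remainder Theorem:
M = 6 × 37 = 222
M1 = 37, M2 = 6
y1 = 37^(-1) mod 6 = 1
y2 = 6^(-1) mod 37 = 31
x = (4×37×1 + 27×6×31) mod 222 = 64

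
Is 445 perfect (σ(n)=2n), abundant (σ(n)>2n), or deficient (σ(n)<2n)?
deficient

Proper divisors of 445: sum = 1 + 5 + 89 = 95
Since 95 < 445, 445 is deficient.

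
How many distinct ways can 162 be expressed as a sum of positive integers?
129913904637

p(n) counts ways to write n as a sum of positive integers (order ignored).
Euler's pentagonal recurrence: p(k) = p(k-1) + p(k-2) - p(k-5) - p(k-7) + p(k-12) + p(k-15) - ... (offsets j(3j∓1)/2, signs ++--, p(0)=1, p(<0)=0).
DP table for k = 0..161: p(0)=1, p(1)=1, p(2)=2, p(3)=3, p(4)=5, p(5)=7, p(6)=11, p(7)=15, p(8)=22, p(9)=30, p(10)=42, p(11)=56, p(12)=77, p(13)=101, p(14)=135, p(15)=176, p(16)=231, p(17)=297, p(18)=385, p(19)=490, p(20)=627, p(21)=792, p(22)=1002, p(23)=1255, p(24)=1575, p(25)=1958, p(26)=2436, p(27)=3010, p(28)=3718, p(29)=4565, p(30)=5604, p(31)=6842, p(32)=8349, p(33)=10143, p(34)=12310, p(35)=14883, p(36)=17977, p(37)=21637, p(38)=26015, p(39)=31185, p(40)=37338, p(41)=44583, p(42)=53174, p(43)=63261, p(44)=75175, p(45)=89134, p(46)=105558, p(47)=124754, p(48)=147273, p(49)=173525, p(50)=204226, p(51)=239943, p(52)=281589, p(53)=329931, p(54)=386155, p(55)=451276, p(56)=526823, p(57)=614154, p(58)=715220, p(59)=831820, p(60)=966467, p(61)=1121505, p(62)=1300156, p(63)=1505499, p(64)=1741630, p(65)=2012558, p(66)=2323520, p(67)=2679689, p(68)=3087735, p(69)=3554345, p(70)=4087968, p(71)=4697205, p(72)=5392783, p(73)=6185689, p(74)=7089500, p(75)=8118264, p(76)=9289091, p(77)=10619863, p(78)=12132164, p(79)=13848650, p(80)=15796476, p(81)=18004327, p(82)=20506255, p(83)=23338469, p(84)=26543660, p(85)=30167357, p(86)=34262962, p(87)=38887673, p(88)=44108109, p(89)=49995925, p(90)=56634173, p(91)=64112359, p(92)=72533807, p(93)=82010177, p(94)=92669720, p(95)=104651419, p(96)=118114304, p(97)=133230930, p(98)=150198136, p(99)=169229875, p(100)=190569292, p(101)=214481126, p(102)=241265379, p(103)=271248950, p(104)=304801365, p(105)=342325709, p(106)=384276336, p(107)=431149389, p(108)=483502844, p(109)=541946240, p(110)=607163746, p(111)=679903203, p(112)=761002156, p(113)=851376628, p(114)=952050665, p(115)=1064144451, p(116)=1188908248, p(117)=1327710076, p(118)=1482074143, p(119)=1653668665, p(120)=1844349560, p(121)=2056148051, p(122)=2291320912, p(123)=2552338241, p(124)=2841940500, p(125)=3163127352, p(126)=3519222692, p(127)=3913864295, p(128)=4351078600, p(129)=4835271870, p(130)=5371315400, p(131)=5964539504, p(132)=6620830889, p(133)=7346629512, p(134)=8149040695, p(135)=9035836076, p(136)=10015581680, p(137)=11097645016, p(138)=12292341831, p(139)=13610949895, p(140)=15065878135, p(141)=16670689208, p(142)=18440293320, p(143)=20390982757, p(144)=22540654445, p(145)=24908858009, p(146)=27517052599, p(147)=30388671978, p(148)=33549419497, p(149)=37027355200, p(150)=40853235313, p(151)=45060624582, p(152)=49686288421, p(153)=54770336324, p(154)=60356673280, p(155)=66493182097, p(156)=73232243759, p(157)=80630964769, p(158)=88751778802, p(159)=97662728555, p(160)=107438159466, p(161)=118159068427.
Final step: p(162) = p(161) + p(160) - p(157) - p(155) + p(150) + p(147) - p(140) - p(136) + p(127) + p(122) - p(111) - p(105) + p(92) + p(85) - p(70) - p(62) + p(45) + p(36) - p(17) - p(7)
= 118159068427 + 107438159466 - 80630964769 - 66493182097 + 40853235313 + 30388671978 - 15065878135 - 10015581680 + 3913864295 + 2291320912 - 679903203 - 342325709 + 72533807 + 30167357 - 4087968 - 1300156 + 89134 + 17977 - 297 - 15
= 129913904637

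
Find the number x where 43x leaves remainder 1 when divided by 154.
43

gcd(43, 154) = 1, so the inverse exists.
Extended Euclidean algorithm on (154, 43):
154 = 3 × 43 + 25  ⟹  25 = (1)·154 + (-3)·43
43 = 1 × 25 + 18  ⟹  18 = (-1)·154 + (4)·43
25 = 1 × 18 + 7  ⟹  7 = (2)·154 + (-7)·43
18 = 2 × 7 + 4  ⟹  4 = (-5)·154 + (18)·43
7 = 1 × 4 + 3  ⟹  3 = (7)·154 + (-25)·43
4 = 1 × 3 + 1  ⟹  1 = (-12)·154 + (43)·43
So (43)·43 ≡ 1 (mod 154), i.e. 43^(-1) ≡ 43 (mod 154).
Check: 43 × 43 = 1849 ≡ 1 (mod 154)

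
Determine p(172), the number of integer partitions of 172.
330495499613

p(n) counts ways to write n as a sum of positive integers (order ignored).
Euler's pentagonal recurrence: p(k) = p(k-1) + p(k-2) - p(k-5) - p(k-7) + p(k-12) + p(k-15) - ... (offsets j(3j∓1)/2, signs ++--, p(0)=1, p(<0)=0).
DP table for k = 0..171: p(0)=1, p(1)=1, p(2)=2, p(3)=3, p(4)=5, p(5)=7, p(6)=11, p(7)=15, p(8)=22, p(9)=30, p(10)=42, p(11)=56, p(12)=77, p(13)=101, p(14)=135, p(15)=176, p(16)=231, p(17)=297, p(18)=385, p(19)=490, p(20)=627, p(21)=792, p(22)=1002, p(23)=1255, p(24)=1575, p(25)=1958, p(26)=2436, p(27)=3010, p(28)=3718, p(29)=4565, p(30)=5604, p(31)=6842, p(32)=8349, p(33)=10143, p(34)=12310, p(35)=14883, p(36)=17977, p(37)=21637, p(38)=26015, p(39)=31185, p(40)=37338, p(41)=44583, p(42)=53174, p(43)=63261, p(44)=75175, p(45)=89134, p(46)=105558, p(47)=124754, p(48)=147273, p(49)=173525, p(50)=204226, p(51)=239943, p(52)=281589, p(53)=329931, p(54)=386155, p(55)=451276, p(56)=526823, p(57)=614154, p(58)=715220, p(59)=831820, p(60)=966467, p(61)=1121505, p(62)=1300156, p(63)=1505499, p(64)=1741630, p(65)=2012558, p(66)=2323520, p(67)=2679689, p(68)=3087735, p(69)=3554345, p(70)=4087968, p(71)=4697205, p(72)=5392783, p(73)=6185689, p(74)=7089500, p(75)=8118264, p(76)=9289091, p(77)=10619863, p(78)=12132164, p(79)=13848650, p(80)=15796476, p(81)=18004327, p(82)=20506255, p(83)=23338469, p(84)=26543660, p(85)=30167357, p(86)=34262962, p(87)=38887673, p(88)=44108109, p(89)=49995925, p(90)=56634173, p(91)=64112359, p(92)=72533807, p(93)=82010177, p(94)=92669720, p(95)=104651419, p(96)=118114304, p(97)=133230930, p(98)=150198136, p(99)=169229875, p(100)=190569292, p(101)=214481126, p(102)=241265379, p(103)=271248950, p(104)=304801365, p(105)=342325709, p(106)=384276336, p(107)=431149389, p(108)=483502844, p(109)=541946240, p(110)=607163746, p(111)=679903203, p(112)=761002156, p(113)=851376628, p(114)=952050665, p(115)=1064144451, p(116)=1188908248, p(117)=1327710076, p(118)=1482074143, p(119)=1653668665, p(120)=1844349560, p(121)=2056148051, p(122)=2291320912, p(123)=2552338241, p(124)=2841940500, p(125)=3163127352, p(126)=3519222692, p(127)=3913864295, p(128)=4351078600, p(129)=4835271870, p(130)=5371315400, p(131)=5964539504, p(132)=6620830889, p(133)=7346629512, p(134)=8149040695, p(135)=9035836076, p(136)=10015581680, p(137)=11097645016, p(138)=12292341831, p(139)=13610949895, p(140)=15065878135, p(141)=16670689208, p(142)=18440293320, p(143)=20390982757, p(144)=22540654445, p(145)=24908858009, p(146)=27517052599, p(147)=30388671978, p(148)=33549419497, p(149)=37027355200, p(150)=40853235313, p(151)=45060624582, p(152)=49686288421, p(153)=54770336324, p(154)=60356673280, p(155)=66493182097, p(156)=73232243759, p(157)=80630964769, p(158)=88751778802, p(159)=97662728555, p(160)=107438159466, p(161)=118159068427, p(162)=129913904637, p(163)=142798995930, p(164)=156919475295, p(165)=172389800255, p(166)=189334822579, p(167)=207890420102, p(168)=228204732751, p(169)=250438925115, p(170)=274768617130, p(171)=301384802048.
Final step: p(172) = p(171) + p(170) - p(167) - p(165) + p(160) + p(157) - p(150) - p(146) + p(137) + p(132) - p(121) - p(115) + p(102) + p(95) - p(80) - p(72) + p(55) + p(46) - p(27) - p(17)
= 301384802048 + 274768617130 - 207890420102 - 172389800255 + 107438159466 + 80630964769 - 40853235313 - 27517052599 + 11097645016 + 6620830889 - 2056148051 - 1064144451 + 241265379 + 104651419 - 15796476 - 5392783 + 451276 + 105558 - 3010 - 297
= 330495499613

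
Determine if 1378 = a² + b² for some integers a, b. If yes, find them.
3² + 37² (a=3, b=37)

Factorization: 1378 = 2 × 13 × 53
By Fermat: n is sum of two squares iff every prime p ≡ 3 (mod 4) appears to even power.
All primes ≡ 3 (mod 4) appear to even power.
Search a = 0, 1, 2, … for 1378 - a² a perfect square: first hit at a = 3: 1378 - 9 = 1369 = 37².
1378 = 3² + 37² = 9 + 1369 ✓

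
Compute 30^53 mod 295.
150

Repeated squaring. Binary of 53 = 110101.
30^1 ≡ 30 (mod 295); 30^2 ≡ 15 (mod 295); 30^4 ≡ 225 (mod 295); 30^8 ≡ 180 (mod 295); 30^16 ≡ 245 (mod 295); 30^32 ≡ 140 (mod 295)
30^53 = 30^1 × 30^4 × 30^16 × 30^32 ≡ 150 (mod 295)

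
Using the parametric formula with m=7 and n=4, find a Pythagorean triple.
(33, 56, 65)

Euclid's formula: a = m² - n², b = 2mn, c = m² + n²
m = 7, n = 4
a = 7² - 4² = 49 - 16 = 33
b = 2 × 7 × 4 = 56
c = 7² + 4² = 49 + 16 = 65
Verification: 33² + 56² = 1089 + 3136 = 4225 = 65² ✓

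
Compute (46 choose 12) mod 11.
8

Using Lucas' theorem:
Write n=46 and k=12 in base 11:
n in base 11: [4, 2]
k in base 11: [1, 1]
C(46,12) mod 11 = ∏ C(n_i, k_i) mod 11
Digit binomials (mod 11): C(4,1) = 4; C(2,1) = 2
Product: 4 × 2 = 8 ≡ 8 (mod 11)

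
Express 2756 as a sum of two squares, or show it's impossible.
16² + 50² (a=16, b=50)

Factorization: 2756 = 2^2 × 13 × 53
By Fermat: n is sum of two squares iff every prime p ≡ 3 (mod 4) appears to even power.
All primes ≡ 3 (mod 4) appear to even power.
Search a = 0, 1, 2, … for 2756 - a² a perfect square: first hit at a = 16: 2756 - 256 = 2500 = 50².
2756 = 16² + 50² = 256 + 2500 ✓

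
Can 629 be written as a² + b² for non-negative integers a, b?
2² + 25² (a=2, b=25)

Factorization: 629 = 17 × 37
By Fermat: n is sum of two squares iff every prime p ≡ 3 (mod 4) appears to even power.
All primes ≡ 3 (mod 4) appear to even power.
Search a = 0, 1, 2, … for 629 - a² a perfect square: first hit at a = 2: 629 - 4 = 625 = 25².
629 = 2² + 25² = 4 + 625 ✓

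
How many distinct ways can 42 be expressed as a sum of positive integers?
53174

p(n) counts ways to write n as a sum of positive integers (order ignored).
Euler's pentagonal recurrence: p(k) = p(k-1) + p(k-2) - p(k-5) - p(k-7) + p(k-12) + p(k-15) - ... (offsets j(3j∓1)/2, signs ++--, p(0)=1, p(<0)=0).
DP table for k = 0..41: p(0)=1, p(1)=1, p(2)=2, p(3)=3, p(4)=5, p(5)=7, p(6)=11, p(7)=15, p(8)=22, p(9)=30, p(10)=42, p(11)=56, p(12)=77, p(13)=101, p(14)=135, p(15)=176, p(16)=231, p(17)=297, p(18)=385, p(19)=490, p(20)=627, p(21)=792, p(22)=1002, p(23)=1255, p(24)=1575, p(25)=1958, p(26)=2436, p(27)=3010, p(28)=3718, p(29)=4565, p(30)=5604, p(31)=6842, p(32)=8349, p(33)=10143, p(34)=12310, p(35)=14883, p(36)=17977, p(37)=21637, p(38)=26015, p(39)=31185, p(40)=37338, p(41)=44583.
Final step: p(42) = p(41) + p(40) - p(37) - p(35) + p(30) + p(27) - p(20) - p(16) + p(7) + p(2)
= 44583 + 37338 - 21637 - 14883 + 5604 + 3010 - 627 - 231 + 15 + 2
= 53174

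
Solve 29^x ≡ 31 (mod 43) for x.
8

Baby-step giant-step with step n = ⌈√43⌉ = 7.
Baby steps 29^j mod 43 (j:value) for j=0..6: 0:1, 1:29, 2:24, 3:8, 4:17, 5:20, 6:21.
Giant-step multiplier: 29^(-7) ≡ 29^(42-7) = 29^35 ≡ 37 (mod 43).
Giant steps γ_i = 31·37^i mod 43: γ_0=31, γ_1=29 (in table at j=1).
x = i·n + j = 1·7 + 1 = 8.
Check: 29^8 ≡ 31 (mod 43).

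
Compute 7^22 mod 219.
76

Repeated squaring. Binary of 22 = 10110.
7^1 ≡ 7 (mod 219); 7^2 ≡ 49 (mod 219); 7^4 ≡ 211 (mod 219); 7^8 ≡ 64 (mod 219); 7^16 ≡ 154 (mod 219)
7^22 = 7^2 × 7^4 × 7^16 ≡ 76 (mod 219)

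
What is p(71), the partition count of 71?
4697205

p(n) counts ways to write n as a sum of positive integers (order ignored).
Euler's pentagonal recurrence: p(k) = p(k-1) + p(k-2) - p(k-5) - p(k-7) + p(k-12) + p(k-15) - ... (offsets j(3j∓1)/2, signs ++--, p(0)=1, p(<0)=0).
DP table for k = 0..70: p(0)=1, p(1)=1, p(2)=2, p(3)=3, p(4)=5, p(5)=7, p(6)=11, p(7)=15, p(8)=22, p(9)=30, p(10)=42, p(11)=56, p(12)=77, p(13)=101, p(14)=135, p(15)=176, p(16)=231, p(17)=297, p(18)=385, p(19)=490, p(20)=627, p(21)=792, p(22)=1002, p(23)=1255, p(24)=1575, p(25)=1958, p(26)=2436, p(27)=3010, p(28)=3718, p(29)=4565, p(30)=5604, p(31)=6842, p(32)=8349, p(33)=10143, p(34)=12310, p(35)=14883, p(36)=17977, p(37)=21637, p(38)=26015, p(39)=31185, p(40)=37338, p(41)=44583, p(42)=53174, p(43)=63261, p(44)=75175, p(45)=89134, p(46)=105558, p(47)=124754, p(48)=147273, p(49)=173525, p(50)=204226, p(51)=239943, p(52)=281589, p(53)=329931, p(54)=386155, p(55)=451276, p(56)=526823, p(57)=614154, p(58)=715220, p(59)=831820, p(60)=966467, p(61)=1121505, p(62)=1300156, p(63)=1505499, p(64)=1741630, p(65)=2012558, p(66)=2323520, p(67)=2679689, p(68)=3087735, p(69)=3554345, p(70)=4087968.
Final step: p(71) = p(70) + p(69) - p(66) - p(64) + p(59) + p(56) - p(49) - p(45) + p(36) + p(31) - p(20) - p(14) + p(1)
= 4087968 + 3554345 - 2323520 - 1741630 + 831820 + 526823 - 173525 - 89134 + 17977 + 6842 - 627 - 135 + 1
= 4697205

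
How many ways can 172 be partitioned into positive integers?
330495499613

p(n) counts ways to write n as a sum of positive integers (order ignored).
Euler's pentagonal recurrence: p(k) = p(k-1) + p(k-2) - p(k-5) - p(k-7) + p(k-12) + p(k-15) - ... (offsets j(3j∓1)/2, signs ++--, p(0)=1, p(<0)=0).
DP table for k = 0..171: p(0)=1, p(1)=1, p(2)=2, p(3)=3, p(4)=5, p(5)=7, p(6)=11, p(7)=15, p(8)=22, p(9)=30, p(10)=42, p(11)=56, p(12)=77, p(13)=101, p(14)=135, p(15)=176, p(16)=231, p(17)=297, p(18)=385, p(19)=490, p(20)=627, p(21)=792, p(22)=1002, p(23)=1255, p(24)=1575, p(25)=1958, p(26)=2436, p(27)=3010, p(28)=3718, p(29)=4565, p(30)=5604, p(31)=6842, p(32)=8349, p(33)=10143, p(34)=12310, p(35)=14883, p(36)=17977, p(37)=21637, p(38)=26015, p(39)=31185, p(40)=37338, p(41)=44583, p(42)=53174, p(43)=63261, p(44)=75175, p(45)=89134, p(46)=105558, p(47)=124754, p(48)=147273, p(49)=173525, p(50)=204226, p(51)=239943, p(52)=281589, p(53)=329931, p(54)=386155, p(55)=451276, p(56)=526823, p(57)=614154, p(58)=715220, p(59)=831820, p(60)=966467, p(61)=1121505, p(62)=1300156, p(63)=1505499, p(64)=1741630, p(65)=2012558, p(66)=2323520, p(67)=2679689, p(68)=3087735, p(69)=3554345, p(70)=4087968, p(71)=4697205, p(72)=5392783, p(73)=6185689, p(74)=7089500, p(75)=8118264, p(76)=9289091, p(77)=10619863, p(78)=12132164, p(79)=13848650, p(80)=15796476, p(81)=18004327, p(82)=20506255, p(83)=23338469, p(84)=26543660, p(85)=30167357, p(86)=34262962, p(87)=38887673, p(88)=44108109, p(89)=49995925, p(90)=56634173, p(91)=64112359, p(92)=72533807, p(93)=82010177, p(94)=92669720, p(95)=104651419, p(96)=118114304, p(97)=133230930, p(98)=150198136, p(99)=169229875, p(100)=190569292, p(101)=214481126, p(102)=241265379, p(103)=271248950, p(104)=304801365, p(105)=342325709, p(106)=384276336, p(107)=431149389, p(108)=483502844, p(109)=541946240, p(110)=607163746, p(111)=679903203, p(112)=761002156, p(113)=851376628, p(114)=952050665, p(115)=1064144451, p(116)=1188908248, p(117)=1327710076, p(118)=1482074143, p(119)=1653668665, p(120)=1844349560, p(121)=2056148051, p(122)=2291320912, p(123)=2552338241, p(124)=2841940500, p(125)=3163127352, p(126)=3519222692, p(127)=3913864295, p(128)=4351078600, p(129)=4835271870, p(130)=5371315400, p(131)=5964539504, p(132)=6620830889, p(133)=7346629512, p(134)=8149040695, p(135)=9035836076, p(136)=10015581680, p(137)=11097645016, p(138)=12292341831, p(139)=13610949895, p(140)=15065878135, p(141)=16670689208, p(142)=18440293320, p(143)=20390982757, p(144)=22540654445, p(145)=24908858009, p(146)=27517052599, p(147)=30388671978, p(148)=33549419497, p(149)=37027355200, p(150)=40853235313, p(151)=45060624582, p(152)=49686288421, p(153)=54770336324, p(154)=60356673280, p(155)=66493182097, p(156)=73232243759, p(157)=80630964769, p(158)=88751778802, p(159)=97662728555, p(160)=107438159466, p(161)=118159068427, p(162)=129913904637, p(163)=142798995930, p(164)=156919475295, p(165)=172389800255, p(166)=189334822579, p(167)=207890420102, p(168)=228204732751, p(169)=250438925115, p(170)=274768617130, p(171)=301384802048.
Final step: p(172) = p(171) + p(170) - p(167) - p(165) + p(160) + p(157) - p(150) - p(146) + p(137) + p(132) - p(121) - p(115) + p(102) + p(95) - p(80) - p(72) + p(55) + p(46) - p(27) - p(17)
= 301384802048 + 274768617130 - 207890420102 - 172389800255 + 107438159466 + 80630964769 - 40853235313 - 27517052599 + 11097645016 + 6620830889 - 2056148051 - 1064144451 + 241265379 + 104651419 - 15796476 - 5392783 + 451276 + 105558 - 3010 - 297
= 330495499613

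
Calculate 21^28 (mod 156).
105

Repeated squaring. Binary of 28 = 11100.
21^1 ≡ 21 (mod 156); 21^2 ≡ 129 (mod 156); 21^4 ≡ 105 (mod 156); 21^8 ≡ 105 (mod 156); 21^16 ≡ 105 (mod 156)
21^28 = 21^4 × 21^8 × 21^16 ≡ 105 (mod 156)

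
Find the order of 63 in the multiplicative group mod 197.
49

197 is prime, so ord(63) divides φ(197) = 196.
Divisors of 196: 1, 2, 4, 7, 14, 28, 49, 98, 196.
Repeated squaring: 63^1 ≡ 63, 63^2 ≡ 29, 63^4 ≡ 53, 63^8 ≡ 51, 63^16 ≡ 40, 63^32 ≡ 24, 63^64 ≡ 182, 63^128 ≡ 28 (mod 197).
Test 63^d mod 197 for each divisor d in increasing order:
63^1 ≡ 63
63^2 ≡ 29
63^4 ≡ 53
63^7 = 63^4·63^2·63^1 ≡ 104
63^14 = 63^8·63^4·63^2 ≡ 178
63^28 = 63^16·63^8·63^4 ≡ 164
63^49 = 63^32·63^16·63^1 ≡ 1  ← first divisor giving 1
The order is 49.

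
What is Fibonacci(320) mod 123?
0

Matrix identity: Q^n = [[F_(n+1), F_n], [F_n, F_(n-1)]] with Q = [[1,1],[1,0]].
n = 320 = 101000000₂. Square-and-multiply, entries mod 123:
Q^1 = [[1,1],[1,0]]
Q^2 = (Q^1)² = [[2,1],[1,1]]
Q^5 = (Q^2)²·Q = [[8,5],[5,3]]
Q^10 = (Q^5)² = [[89,55],[55,34]]
Q^20 = (Q^10)² = [[122,0],[0,122]]
Q^40 = (Q^20)² = [[1,0],[0,1]]
Q^80 = (Q^40)² = [[1,0],[0,1]]
Q^160 = (Q^80)² = [[1,0],[0,1]]
Q^320 = (Q^160)² = [[1,0],[0,1]]
F_320 mod 123 = Q^320[0][1] = 0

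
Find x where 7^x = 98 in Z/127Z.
110

Baby-step giant-step with step n = ⌈√127⌉ = 12.
Baby steps 7^j mod 127 (j:value) for j=0..11: 0:1, 1:7, 2:49, 3:89, 4:115, 5:43, 6:47, 7:75, 8:17, 9:119, 10:71, 11:116.
Giant-step multiplier: 7^(-12) ≡ 7^(126-12) = 7^114 ≡ 94 (mod 127).
Giant steps γ_i = 98·94^i mod 127: γ_0=98, γ_1=68, γ_2=42, γ_3=11, γ_4=18, γ_5=41, γ_6=44, γ_7=72, γ_8=37, γ_9=49 (in table at j=2).
x = i·n + j = 9·12 + 2 = 110.
Check: 7^110 ≡ 98 (mod 127).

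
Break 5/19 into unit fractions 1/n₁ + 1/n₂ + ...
1/4 + 1/76

Greedy algorithm:
5/19: ceiling(19/5) = 4, use 1/4
1/76: ceiling(76/1) = 76, use 1/76
Result: 5/19 = 1/4 + 1/76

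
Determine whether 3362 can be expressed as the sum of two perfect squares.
31² + 49² (a=31, b=49)

Factorization: 3362 = 2 × 41^2
By Fermat: n is sum of two squares iff every prime p ≡ 3 (mod 4) appears to even power.
All primes ≡ 3 (mod 4) appear to even power.
Search a = 0, 1, 2, … for 3362 - a² a perfect square: first hit at a = 31: 3362 - 961 = 2401 = 49².
3362 = 31² + 49² = 961 + 2401 ✓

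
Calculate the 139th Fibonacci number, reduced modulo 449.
77

Matrix identity: Q^n = [[F_(n+1), F_n], [F_n, F_(n-1)]] with Q = [[1,1],[1,0]].
n = 139 = 10001011₂. Square-and-multiply, entries mod 449:
Q^1 = [[1,1],[1,0]]
Q^2 = (Q^1)² = [[2,1],[1,1]]
Q^4 = (Q^2)² = [[5,3],[3,2]]
Q^8 = (Q^4)² = [[34,21],[21,13]]
Q^17 = (Q^8)²·Q = [[339,250],[250,89]]
Q^34 = (Q^17)² = [[66,138],[138,377]]
Q^69 = (Q^34)²·Q = [[122,52],[52,70]]
Q^139 = (Q^69)²·Q = [[183,77],[77,106]]
F_139 mod 449 = Q^139[0][1] = 77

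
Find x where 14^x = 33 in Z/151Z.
125

Baby-step giant-step with step n = ⌈√151⌉ = 13.
Baby steps 14^j mod 151 (j:value) for j=0..12: 0:1, 1:14, 2:45, 3:26, 4:62, 5:113, 6:72, 7:102, 8:69, 9:60, 10:85, 11:133, 12:50.
Giant-step multiplier: 14^(-13) ≡ 14^(150-13) = 14^137 ≡ 140 (mod 151).
Giant steps γ_i = 33·140^i mod 151: γ_0=33, γ_1=90, γ_2=67, γ_3=18, γ_4=104, γ_5=64, γ_6=51, γ_7=43, γ_8=131, γ_9=69 (in table at j=8).
x = i·n + j = 9·13 + 8 = 125.
Check: 14^125 ≡ 33 (mod 151).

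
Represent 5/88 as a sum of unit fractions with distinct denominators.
1/18 + 1/792

Greedy algorithm:
5/88: ceiling(88/5) = 18, use 1/18
1/792: ceiling(792/1) = 792, use 1/792
Result: 5/88 = 1/18 + 1/792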